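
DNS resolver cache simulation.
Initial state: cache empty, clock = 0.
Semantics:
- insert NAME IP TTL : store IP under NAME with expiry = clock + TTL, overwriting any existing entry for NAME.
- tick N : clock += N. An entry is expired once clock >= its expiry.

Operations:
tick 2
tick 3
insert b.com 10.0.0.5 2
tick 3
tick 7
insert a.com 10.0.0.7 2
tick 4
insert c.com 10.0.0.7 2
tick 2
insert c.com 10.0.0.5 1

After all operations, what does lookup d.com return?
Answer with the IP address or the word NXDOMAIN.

Answer: NXDOMAIN

Derivation:
Op 1: tick 2 -> clock=2.
Op 2: tick 3 -> clock=5.
Op 3: insert b.com -> 10.0.0.5 (expiry=5+2=7). clock=5
Op 4: tick 3 -> clock=8. purged={b.com}
Op 5: tick 7 -> clock=15.
Op 6: insert a.com -> 10.0.0.7 (expiry=15+2=17). clock=15
Op 7: tick 4 -> clock=19. purged={a.com}
Op 8: insert c.com -> 10.0.0.7 (expiry=19+2=21). clock=19
Op 9: tick 2 -> clock=21. purged={c.com}
Op 10: insert c.com -> 10.0.0.5 (expiry=21+1=22). clock=21
lookup d.com: not in cache (expired or never inserted)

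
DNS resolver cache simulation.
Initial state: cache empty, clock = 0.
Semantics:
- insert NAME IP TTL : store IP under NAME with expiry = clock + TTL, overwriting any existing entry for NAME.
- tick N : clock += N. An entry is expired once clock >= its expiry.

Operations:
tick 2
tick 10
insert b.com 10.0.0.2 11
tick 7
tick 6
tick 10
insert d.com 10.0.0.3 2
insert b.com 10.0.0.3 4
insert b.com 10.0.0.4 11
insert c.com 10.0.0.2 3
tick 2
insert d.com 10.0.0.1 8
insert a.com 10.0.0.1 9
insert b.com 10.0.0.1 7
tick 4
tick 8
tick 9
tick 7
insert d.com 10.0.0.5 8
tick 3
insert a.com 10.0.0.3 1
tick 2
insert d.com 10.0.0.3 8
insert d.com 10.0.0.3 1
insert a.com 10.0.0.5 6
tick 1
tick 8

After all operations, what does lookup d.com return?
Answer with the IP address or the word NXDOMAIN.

Answer: NXDOMAIN

Derivation:
Op 1: tick 2 -> clock=2.
Op 2: tick 10 -> clock=12.
Op 3: insert b.com -> 10.0.0.2 (expiry=12+11=23). clock=12
Op 4: tick 7 -> clock=19.
Op 5: tick 6 -> clock=25. purged={b.com}
Op 6: tick 10 -> clock=35.
Op 7: insert d.com -> 10.0.0.3 (expiry=35+2=37). clock=35
Op 8: insert b.com -> 10.0.0.3 (expiry=35+4=39). clock=35
Op 9: insert b.com -> 10.0.0.4 (expiry=35+11=46). clock=35
Op 10: insert c.com -> 10.0.0.2 (expiry=35+3=38). clock=35
Op 11: tick 2 -> clock=37. purged={d.com}
Op 12: insert d.com -> 10.0.0.1 (expiry=37+8=45). clock=37
Op 13: insert a.com -> 10.0.0.1 (expiry=37+9=46). clock=37
Op 14: insert b.com -> 10.0.0.1 (expiry=37+7=44). clock=37
Op 15: tick 4 -> clock=41. purged={c.com}
Op 16: tick 8 -> clock=49. purged={a.com,b.com,d.com}
Op 17: tick 9 -> clock=58.
Op 18: tick 7 -> clock=65.
Op 19: insert d.com -> 10.0.0.5 (expiry=65+8=73). clock=65
Op 20: tick 3 -> clock=68.
Op 21: insert a.com -> 10.0.0.3 (expiry=68+1=69). clock=68
Op 22: tick 2 -> clock=70. purged={a.com}
Op 23: insert d.com -> 10.0.0.3 (expiry=70+8=78). clock=70
Op 24: insert d.com -> 10.0.0.3 (expiry=70+1=71). clock=70
Op 25: insert a.com -> 10.0.0.5 (expiry=70+6=76). clock=70
Op 26: tick 1 -> clock=71. purged={d.com}
Op 27: tick 8 -> clock=79. purged={a.com}
lookup d.com: not in cache (expired or never inserted)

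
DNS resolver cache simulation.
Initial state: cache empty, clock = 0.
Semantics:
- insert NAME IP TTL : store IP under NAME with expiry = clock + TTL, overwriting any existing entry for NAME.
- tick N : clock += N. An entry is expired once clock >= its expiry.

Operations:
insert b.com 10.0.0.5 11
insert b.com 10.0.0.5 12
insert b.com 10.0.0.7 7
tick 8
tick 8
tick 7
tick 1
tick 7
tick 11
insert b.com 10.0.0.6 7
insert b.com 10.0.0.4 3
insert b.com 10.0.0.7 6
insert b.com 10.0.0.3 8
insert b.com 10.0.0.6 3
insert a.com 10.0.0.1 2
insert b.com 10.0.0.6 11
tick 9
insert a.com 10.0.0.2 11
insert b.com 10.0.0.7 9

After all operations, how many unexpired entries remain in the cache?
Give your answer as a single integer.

Op 1: insert b.com -> 10.0.0.5 (expiry=0+11=11). clock=0
Op 2: insert b.com -> 10.0.0.5 (expiry=0+12=12). clock=0
Op 3: insert b.com -> 10.0.0.7 (expiry=0+7=7). clock=0
Op 4: tick 8 -> clock=8. purged={b.com}
Op 5: tick 8 -> clock=16.
Op 6: tick 7 -> clock=23.
Op 7: tick 1 -> clock=24.
Op 8: tick 7 -> clock=31.
Op 9: tick 11 -> clock=42.
Op 10: insert b.com -> 10.0.0.6 (expiry=42+7=49). clock=42
Op 11: insert b.com -> 10.0.0.4 (expiry=42+3=45). clock=42
Op 12: insert b.com -> 10.0.0.7 (expiry=42+6=48). clock=42
Op 13: insert b.com -> 10.0.0.3 (expiry=42+8=50). clock=42
Op 14: insert b.com -> 10.0.0.6 (expiry=42+3=45). clock=42
Op 15: insert a.com -> 10.0.0.1 (expiry=42+2=44). clock=42
Op 16: insert b.com -> 10.0.0.6 (expiry=42+11=53). clock=42
Op 17: tick 9 -> clock=51. purged={a.com}
Op 18: insert a.com -> 10.0.0.2 (expiry=51+11=62). clock=51
Op 19: insert b.com -> 10.0.0.7 (expiry=51+9=60). clock=51
Final cache (unexpired): {a.com,b.com} -> size=2

Answer: 2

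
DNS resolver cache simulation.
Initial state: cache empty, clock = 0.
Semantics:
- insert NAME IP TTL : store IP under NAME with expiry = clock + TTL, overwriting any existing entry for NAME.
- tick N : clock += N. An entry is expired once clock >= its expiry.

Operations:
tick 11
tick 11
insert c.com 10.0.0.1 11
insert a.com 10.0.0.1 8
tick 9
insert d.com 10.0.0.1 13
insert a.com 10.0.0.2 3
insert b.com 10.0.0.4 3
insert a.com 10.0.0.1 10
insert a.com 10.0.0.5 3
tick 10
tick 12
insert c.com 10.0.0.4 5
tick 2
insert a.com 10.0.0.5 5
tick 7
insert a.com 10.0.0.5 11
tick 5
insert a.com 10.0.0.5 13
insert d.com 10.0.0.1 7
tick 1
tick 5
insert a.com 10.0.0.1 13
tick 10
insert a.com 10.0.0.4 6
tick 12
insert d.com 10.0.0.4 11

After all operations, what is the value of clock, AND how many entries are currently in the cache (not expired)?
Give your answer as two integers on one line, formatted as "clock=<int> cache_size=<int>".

Op 1: tick 11 -> clock=11.
Op 2: tick 11 -> clock=22.
Op 3: insert c.com -> 10.0.0.1 (expiry=22+11=33). clock=22
Op 4: insert a.com -> 10.0.0.1 (expiry=22+8=30). clock=22
Op 5: tick 9 -> clock=31. purged={a.com}
Op 6: insert d.com -> 10.0.0.1 (expiry=31+13=44). clock=31
Op 7: insert a.com -> 10.0.0.2 (expiry=31+3=34). clock=31
Op 8: insert b.com -> 10.0.0.4 (expiry=31+3=34). clock=31
Op 9: insert a.com -> 10.0.0.1 (expiry=31+10=41). clock=31
Op 10: insert a.com -> 10.0.0.5 (expiry=31+3=34). clock=31
Op 11: tick 10 -> clock=41. purged={a.com,b.com,c.com}
Op 12: tick 12 -> clock=53. purged={d.com}
Op 13: insert c.com -> 10.0.0.4 (expiry=53+5=58). clock=53
Op 14: tick 2 -> clock=55.
Op 15: insert a.com -> 10.0.0.5 (expiry=55+5=60). clock=55
Op 16: tick 7 -> clock=62. purged={a.com,c.com}
Op 17: insert a.com -> 10.0.0.5 (expiry=62+11=73). clock=62
Op 18: tick 5 -> clock=67.
Op 19: insert a.com -> 10.0.0.5 (expiry=67+13=80). clock=67
Op 20: insert d.com -> 10.0.0.1 (expiry=67+7=74). clock=67
Op 21: tick 1 -> clock=68.
Op 22: tick 5 -> clock=73.
Op 23: insert a.com -> 10.0.0.1 (expiry=73+13=86). clock=73
Op 24: tick 10 -> clock=83. purged={d.com}
Op 25: insert a.com -> 10.0.0.4 (expiry=83+6=89). clock=83
Op 26: tick 12 -> clock=95. purged={a.com}
Op 27: insert d.com -> 10.0.0.4 (expiry=95+11=106). clock=95
Final clock = 95
Final cache (unexpired): {d.com} -> size=1

Answer: clock=95 cache_size=1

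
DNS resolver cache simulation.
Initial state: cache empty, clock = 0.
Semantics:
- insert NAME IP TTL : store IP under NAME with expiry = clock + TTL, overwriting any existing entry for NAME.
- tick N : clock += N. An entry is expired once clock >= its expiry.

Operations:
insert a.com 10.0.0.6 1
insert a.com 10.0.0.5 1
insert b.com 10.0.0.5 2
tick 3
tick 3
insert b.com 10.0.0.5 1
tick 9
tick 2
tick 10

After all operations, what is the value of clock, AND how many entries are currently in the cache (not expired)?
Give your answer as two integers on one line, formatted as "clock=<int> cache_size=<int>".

Op 1: insert a.com -> 10.0.0.6 (expiry=0+1=1). clock=0
Op 2: insert a.com -> 10.0.0.5 (expiry=0+1=1). clock=0
Op 3: insert b.com -> 10.0.0.5 (expiry=0+2=2). clock=0
Op 4: tick 3 -> clock=3. purged={a.com,b.com}
Op 5: tick 3 -> clock=6.
Op 6: insert b.com -> 10.0.0.5 (expiry=6+1=7). clock=6
Op 7: tick 9 -> clock=15. purged={b.com}
Op 8: tick 2 -> clock=17.
Op 9: tick 10 -> clock=27.
Final clock = 27
Final cache (unexpired): {} -> size=0

Answer: clock=27 cache_size=0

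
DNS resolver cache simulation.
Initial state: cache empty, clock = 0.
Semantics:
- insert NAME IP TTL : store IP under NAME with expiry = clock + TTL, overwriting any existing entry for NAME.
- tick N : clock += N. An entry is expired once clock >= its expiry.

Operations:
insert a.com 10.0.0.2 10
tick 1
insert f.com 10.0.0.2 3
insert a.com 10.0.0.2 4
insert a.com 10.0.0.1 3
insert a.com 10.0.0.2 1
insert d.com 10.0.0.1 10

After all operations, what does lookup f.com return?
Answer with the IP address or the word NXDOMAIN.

Answer: 10.0.0.2

Derivation:
Op 1: insert a.com -> 10.0.0.2 (expiry=0+10=10). clock=0
Op 2: tick 1 -> clock=1.
Op 3: insert f.com -> 10.0.0.2 (expiry=1+3=4). clock=1
Op 4: insert a.com -> 10.0.0.2 (expiry=1+4=5). clock=1
Op 5: insert a.com -> 10.0.0.1 (expiry=1+3=4). clock=1
Op 6: insert a.com -> 10.0.0.2 (expiry=1+1=2). clock=1
Op 7: insert d.com -> 10.0.0.1 (expiry=1+10=11). clock=1
lookup f.com: present, ip=10.0.0.2 expiry=4 > clock=1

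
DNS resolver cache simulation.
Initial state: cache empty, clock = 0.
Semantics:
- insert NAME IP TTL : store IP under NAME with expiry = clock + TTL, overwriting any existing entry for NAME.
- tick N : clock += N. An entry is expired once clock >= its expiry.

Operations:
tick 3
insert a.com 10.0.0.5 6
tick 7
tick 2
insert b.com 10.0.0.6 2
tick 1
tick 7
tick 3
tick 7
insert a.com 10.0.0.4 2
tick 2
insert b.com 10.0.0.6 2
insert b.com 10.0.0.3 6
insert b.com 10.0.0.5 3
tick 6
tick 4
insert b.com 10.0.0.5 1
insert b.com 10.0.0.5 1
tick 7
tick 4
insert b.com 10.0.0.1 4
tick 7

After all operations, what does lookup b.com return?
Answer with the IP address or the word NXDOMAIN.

Answer: NXDOMAIN

Derivation:
Op 1: tick 3 -> clock=3.
Op 2: insert a.com -> 10.0.0.5 (expiry=3+6=9). clock=3
Op 3: tick 7 -> clock=10. purged={a.com}
Op 4: tick 2 -> clock=12.
Op 5: insert b.com -> 10.0.0.6 (expiry=12+2=14). clock=12
Op 6: tick 1 -> clock=13.
Op 7: tick 7 -> clock=20. purged={b.com}
Op 8: tick 3 -> clock=23.
Op 9: tick 7 -> clock=30.
Op 10: insert a.com -> 10.0.0.4 (expiry=30+2=32). clock=30
Op 11: tick 2 -> clock=32. purged={a.com}
Op 12: insert b.com -> 10.0.0.6 (expiry=32+2=34). clock=32
Op 13: insert b.com -> 10.0.0.3 (expiry=32+6=38). clock=32
Op 14: insert b.com -> 10.0.0.5 (expiry=32+3=35). clock=32
Op 15: tick 6 -> clock=38. purged={b.com}
Op 16: tick 4 -> clock=42.
Op 17: insert b.com -> 10.0.0.5 (expiry=42+1=43). clock=42
Op 18: insert b.com -> 10.0.0.5 (expiry=42+1=43). clock=42
Op 19: tick 7 -> clock=49. purged={b.com}
Op 20: tick 4 -> clock=53.
Op 21: insert b.com -> 10.0.0.1 (expiry=53+4=57). clock=53
Op 22: tick 7 -> clock=60. purged={b.com}
lookup b.com: not in cache (expired or never inserted)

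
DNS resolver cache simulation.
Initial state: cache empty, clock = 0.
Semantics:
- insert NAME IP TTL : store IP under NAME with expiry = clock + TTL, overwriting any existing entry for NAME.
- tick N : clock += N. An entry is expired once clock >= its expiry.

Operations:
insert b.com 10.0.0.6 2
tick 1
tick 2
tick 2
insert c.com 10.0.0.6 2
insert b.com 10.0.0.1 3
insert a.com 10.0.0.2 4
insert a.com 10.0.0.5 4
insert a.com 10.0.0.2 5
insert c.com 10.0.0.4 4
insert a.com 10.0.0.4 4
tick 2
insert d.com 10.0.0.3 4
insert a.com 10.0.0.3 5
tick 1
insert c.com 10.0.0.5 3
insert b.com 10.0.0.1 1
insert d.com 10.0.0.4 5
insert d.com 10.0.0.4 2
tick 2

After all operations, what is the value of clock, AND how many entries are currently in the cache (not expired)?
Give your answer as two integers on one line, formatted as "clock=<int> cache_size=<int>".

Op 1: insert b.com -> 10.0.0.6 (expiry=0+2=2). clock=0
Op 2: tick 1 -> clock=1.
Op 3: tick 2 -> clock=3. purged={b.com}
Op 4: tick 2 -> clock=5.
Op 5: insert c.com -> 10.0.0.6 (expiry=5+2=7). clock=5
Op 6: insert b.com -> 10.0.0.1 (expiry=5+3=8). clock=5
Op 7: insert a.com -> 10.0.0.2 (expiry=5+4=9). clock=5
Op 8: insert a.com -> 10.0.0.5 (expiry=5+4=9). clock=5
Op 9: insert a.com -> 10.0.0.2 (expiry=5+5=10). clock=5
Op 10: insert c.com -> 10.0.0.4 (expiry=5+4=9). clock=5
Op 11: insert a.com -> 10.0.0.4 (expiry=5+4=9). clock=5
Op 12: tick 2 -> clock=7.
Op 13: insert d.com -> 10.0.0.3 (expiry=7+4=11). clock=7
Op 14: insert a.com -> 10.0.0.3 (expiry=7+5=12). clock=7
Op 15: tick 1 -> clock=8. purged={b.com}
Op 16: insert c.com -> 10.0.0.5 (expiry=8+3=11). clock=8
Op 17: insert b.com -> 10.0.0.1 (expiry=8+1=9). clock=8
Op 18: insert d.com -> 10.0.0.4 (expiry=8+5=13). clock=8
Op 19: insert d.com -> 10.0.0.4 (expiry=8+2=10). clock=8
Op 20: tick 2 -> clock=10. purged={b.com,d.com}
Final clock = 10
Final cache (unexpired): {a.com,c.com} -> size=2

Answer: clock=10 cache_size=2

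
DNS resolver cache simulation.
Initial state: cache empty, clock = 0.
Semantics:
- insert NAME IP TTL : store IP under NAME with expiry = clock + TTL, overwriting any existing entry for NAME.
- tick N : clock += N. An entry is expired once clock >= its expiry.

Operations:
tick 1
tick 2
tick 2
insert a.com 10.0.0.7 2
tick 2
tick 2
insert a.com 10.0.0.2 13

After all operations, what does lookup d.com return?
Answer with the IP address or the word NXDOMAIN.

Answer: NXDOMAIN

Derivation:
Op 1: tick 1 -> clock=1.
Op 2: tick 2 -> clock=3.
Op 3: tick 2 -> clock=5.
Op 4: insert a.com -> 10.0.0.7 (expiry=5+2=7). clock=5
Op 5: tick 2 -> clock=7. purged={a.com}
Op 6: tick 2 -> clock=9.
Op 7: insert a.com -> 10.0.0.2 (expiry=9+13=22). clock=9
lookup d.com: not in cache (expired or never inserted)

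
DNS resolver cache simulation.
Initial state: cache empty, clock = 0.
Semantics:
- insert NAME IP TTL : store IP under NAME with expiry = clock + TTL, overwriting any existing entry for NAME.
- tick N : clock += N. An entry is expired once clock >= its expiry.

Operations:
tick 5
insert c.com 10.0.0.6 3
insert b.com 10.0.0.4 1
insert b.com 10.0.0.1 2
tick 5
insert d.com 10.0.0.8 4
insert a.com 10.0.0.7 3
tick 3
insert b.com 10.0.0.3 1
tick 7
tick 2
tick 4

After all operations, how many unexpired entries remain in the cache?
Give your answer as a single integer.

Answer: 0

Derivation:
Op 1: tick 5 -> clock=5.
Op 2: insert c.com -> 10.0.0.6 (expiry=5+3=8). clock=5
Op 3: insert b.com -> 10.0.0.4 (expiry=5+1=6). clock=5
Op 4: insert b.com -> 10.0.0.1 (expiry=5+2=7). clock=5
Op 5: tick 5 -> clock=10. purged={b.com,c.com}
Op 6: insert d.com -> 10.0.0.8 (expiry=10+4=14). clock=10
Op 7: insert a.com -> 10.0.0.7 (expiry=10+3=13). clock=10
Op 8: tick 3 -> clock=13. purged={a.com}
Op 9: insert b.com -> 10.0.0.3 (expiry=13+1=14). clock=13
Op 10: tick 7 -> clock=20. purged={b.com,d.com}
Op 11: tick 2 -> clock=22.
Op 12: tick 4 -> clock=26.
Final cache (unexpired): {} -> size=0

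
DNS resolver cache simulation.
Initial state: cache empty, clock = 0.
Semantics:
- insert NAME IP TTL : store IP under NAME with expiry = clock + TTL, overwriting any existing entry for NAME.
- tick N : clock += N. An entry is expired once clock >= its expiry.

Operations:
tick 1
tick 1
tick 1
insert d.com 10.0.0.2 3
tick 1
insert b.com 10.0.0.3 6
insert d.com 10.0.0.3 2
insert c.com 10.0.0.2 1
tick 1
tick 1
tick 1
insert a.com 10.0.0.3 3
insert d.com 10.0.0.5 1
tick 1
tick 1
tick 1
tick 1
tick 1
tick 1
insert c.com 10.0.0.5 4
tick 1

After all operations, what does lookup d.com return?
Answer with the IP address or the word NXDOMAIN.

Answer: NXDOMAIN

Derivation:
Op 1: tick 1 -> clock=1.
Op 2: tick 1 -> clock=2.
Op 3: tick 1 -> clock=3.
Op 4: insert d.com -> 10.0.0.2 (expiry=3+3=6). clock=3
Op 5: tick 1 -> clock=4.
Op 6: insert b.com -> 10.0.0.3 (expiry=4+6=10). clock=4
Op 7: insert d.com -> 10.0.0.3 (expiry=4+2=6). clock=4
Op 8: insert c.com -> 10.0.0.2 (expiry=4+1=5). clock=4
Op 9: tick 1 -> clock=5. purged={c.com}
Op 10: tick 1 -> clock=6. purged={d.com}
Op 11: tick 1 -> clock=7.
Op 12: insert a.com -> 10.0.0.3 (expiry=7+3=10). clock=7
Op 13: insert d.com -> 10.0.0.5 (expiry=7+1=8). clock=7
Op 14: tick 1 -> clock=8. purged={d.com}
Op 15: tick 1 -> clock=9.
Op 16: tick 1 -> clock=10. purged={a.com,b.com}
Op 17: tick 1 -> clock=11.
Op 18: tick 1 -> clock=12.
Op 19: tick 1 -> clock=13.
Op 20: insert c.com -> 10.0.0.5 (expiry=13+4=17). clock=13
Op 21: tick 1 -> clock=14.
lookup d.com: not in cache (expired or never inserted)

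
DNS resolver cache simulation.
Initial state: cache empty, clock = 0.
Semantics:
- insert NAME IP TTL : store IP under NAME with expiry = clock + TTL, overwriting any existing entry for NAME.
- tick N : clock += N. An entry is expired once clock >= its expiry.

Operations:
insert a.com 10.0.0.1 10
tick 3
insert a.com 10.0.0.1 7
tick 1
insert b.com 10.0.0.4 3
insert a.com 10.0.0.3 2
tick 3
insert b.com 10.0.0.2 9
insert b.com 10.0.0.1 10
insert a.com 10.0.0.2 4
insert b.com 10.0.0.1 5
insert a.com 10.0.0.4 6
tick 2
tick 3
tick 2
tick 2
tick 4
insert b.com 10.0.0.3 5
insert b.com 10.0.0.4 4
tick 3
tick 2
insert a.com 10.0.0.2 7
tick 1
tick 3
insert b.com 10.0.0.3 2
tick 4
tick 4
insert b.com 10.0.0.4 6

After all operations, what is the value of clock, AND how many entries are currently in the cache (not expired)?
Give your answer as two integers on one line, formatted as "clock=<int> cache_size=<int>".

Op 1: insert a.com -> 10.0.0.1 (expiry=0+10=10). clock=0
Op 2: tick 3 -> clock=3.
Op 3: insert a.com -> 10.0.0.1 (expiry=3+7=10). clock=3
Op 4: tick 1 -> clock=4.
Op 5: insert b.com -> 10.0.0.4 (expiry=4+3=7). clock=4
Op 6: insert a.com -> 10.0.0.3 (expiry=4+2=6). clock=4
Op 7: tick 3 -> clock=7. purged={a.com,b.com}
Op 8: insert b.com -> 10.0.0.2 (expiry=7+9=16). clock=7
Op 9: insert b.com -> 10.0.0.1 (expiry=7+10=17). clock=7
Op 10: insert a.com -> 10.0.0.2 (expiry=7+4=11). clock=7
Op 11: insert b.com -> 10.0.0.1 (expiry=7+5=12). clock=7
Op 12: insert a.com -> 10.0.0.4 (expiry=7+6=13). clock=7
Op 13: tick 2 -> clock=9.
Op 14: tick 3 -> clock=12. purged={b.com}
Op 15: tick 2 -> clock=14. purged={a.com}
Op 16: tick 2 -> clock=16.
Op 17: tick 4 -> clock=20.
Op 18: insert b.com -> 10.0.0.3 (expiry=20+5=25). clock=20
Op 19: insert b.com -> 10.0.0.4 (expiry=20+4=24). clock=20
Op 20: tick 3 -> clock=23.
Op 21: tick 2 -> clock=25. purged={b.com}
Op 22: insert a.com -> 10.0.0.2 (expiry=25+7=32). clock=25
Op 23: tick 1 -> clock=26.
Op 24: tick 3 -> clock=29.
Op 25: insert b.com -> 10.0.0.3 (expiry=29+2=31). clock=29
Op 26: tick 4 -> clock=33. purged={a.com,b.com}
Op 27: tick 4 -> clock=37.
Op 28: insert b.com -> 10.0.0.4 (expiry=37+6=43). clock=37
Final clock = 37
Final cache (unexpired): {b.com} -> size=1

Answer: clock=37 cache_size=1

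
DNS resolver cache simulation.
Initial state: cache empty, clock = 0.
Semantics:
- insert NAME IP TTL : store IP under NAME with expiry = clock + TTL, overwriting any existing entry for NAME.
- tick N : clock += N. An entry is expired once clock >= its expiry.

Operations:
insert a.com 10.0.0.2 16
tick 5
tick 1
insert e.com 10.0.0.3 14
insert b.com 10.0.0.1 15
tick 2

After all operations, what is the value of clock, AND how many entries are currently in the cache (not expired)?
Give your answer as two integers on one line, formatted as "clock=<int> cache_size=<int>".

Op 1: insert a.com -> 10.0.0.2 (expiry=0+16=16). clock=0
Op 2: tick 5 -> clock=5.
Op 3: tick 1 -> clock=6.
Op 4: insert e.com -> 10.0.0.3 (expiry=6+14=20). clock=6
Op 5: insert b.com -> 10.0.0.1 (expiry=6+15=21). clock=6
Op 6: tick 2 -> clock=8.
Final clock = 8
Final cache (unexpired): {a.com,b.com,e.com} -> size=3

Answer: clock=8 cache_size=3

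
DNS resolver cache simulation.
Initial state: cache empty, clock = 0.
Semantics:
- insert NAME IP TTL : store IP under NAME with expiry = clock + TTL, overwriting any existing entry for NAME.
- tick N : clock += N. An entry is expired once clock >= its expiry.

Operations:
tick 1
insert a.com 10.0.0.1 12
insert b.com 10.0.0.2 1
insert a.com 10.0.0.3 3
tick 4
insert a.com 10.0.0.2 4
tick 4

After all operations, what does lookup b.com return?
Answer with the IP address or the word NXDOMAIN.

Op 1: tick 1 -> clock=1.
Op 2: insert a.com -> 10.0.0.1 (expiry=1+12=13). clock=1
Op 3: insert b.com -> 10.0.0.2 (expiry=1+1=2). clock=1
Op 4: insert a.com -> 10.0.0.3 (expiry=1+3=4). clock=1
Op 5: tick 4 -> clock=5. purged={a.com,b.com}
Op 6: insert a.com -> 10.0.0.2 (expiry=5+4=9). clock=5
Op 7: tick 4 -> clock=9. purged={a.com}
lookup b.com: not in cache (expired or never inserted)

Answer: NXDOMAIN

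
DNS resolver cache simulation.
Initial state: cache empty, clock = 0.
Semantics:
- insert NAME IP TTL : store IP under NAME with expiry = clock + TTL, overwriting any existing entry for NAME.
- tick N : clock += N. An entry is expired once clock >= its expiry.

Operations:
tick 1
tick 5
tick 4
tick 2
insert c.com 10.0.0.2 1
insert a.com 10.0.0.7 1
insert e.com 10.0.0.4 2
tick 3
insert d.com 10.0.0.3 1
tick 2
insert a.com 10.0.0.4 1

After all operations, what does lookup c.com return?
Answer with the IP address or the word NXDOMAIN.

Answer: NXDOMAIN

Derivation:
Op 1: tick 1 -> clock=1.
Op 2: tick 5 -> clock=6.
Op 3: tick 4 -> clock=10.
Op 4: tick 2 -> clock=12.
Op 5: insert c.com -> 10.0.0.2 (expiry=12+1=13). clock=12
Op 6: insert a.com -> 10.0.0.7 (expiry=12+1=13). clock=12
Op 7: insert e.com -> 10.0.0.4 (expiry=12+2=14). clock=12
Op 8: tick 3 -> clock=15. purged={a.com,c.com,e.com}
Op 9: insert d.com -> 10.0.0.3 (expiry=15+1=16). clock=15
Op 10: tick 2 -> clock=17. purged={d.com}
Op 11: insert a.com -> 10.0.0.4 (expiry=17+1=18). clock=17
lookup c.com: not in cache (expired or never inserted)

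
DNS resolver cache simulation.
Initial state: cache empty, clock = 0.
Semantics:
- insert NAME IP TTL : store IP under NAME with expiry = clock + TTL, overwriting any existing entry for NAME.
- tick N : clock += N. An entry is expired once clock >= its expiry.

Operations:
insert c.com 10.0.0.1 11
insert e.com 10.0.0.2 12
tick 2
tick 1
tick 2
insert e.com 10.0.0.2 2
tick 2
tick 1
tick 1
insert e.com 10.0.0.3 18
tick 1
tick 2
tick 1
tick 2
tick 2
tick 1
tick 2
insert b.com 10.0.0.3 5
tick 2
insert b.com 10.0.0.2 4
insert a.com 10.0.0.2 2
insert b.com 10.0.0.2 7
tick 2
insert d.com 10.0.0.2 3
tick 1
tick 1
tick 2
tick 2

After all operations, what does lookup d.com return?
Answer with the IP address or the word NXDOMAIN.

Op 1: insert c.com -> 10.0.0.1 (expiry=0+11=11). clock=0
Op 2: insert e.com -> 10.0.0.2 (expiry=0+12=12). clock=0
Op 3: tick 2 -> clock=2.
Op 4: tick 1 -> clock=3.
Op 5: tick 2 -> clock=5.
Op 6: insert e.com -> 10.0.0.2 (expiry=5+2=7). clock=5
Op 7: tick 2 -> clock=7. purged={e.com}
Op 8: tick 1 -> clock=8.
Op 9: tick 1 -> clock=9.
Op 10: insert e.com -> 10.0.0.3 (expiry=9+18=27). clock=9
Op 11: tick 1 -> clock=10.
Op 12: tick 2 -> clock=12. purged={c.com}
Op 13: tick 1 -> clock=13.
Op 14: tick 2 -> clock=15.
Op 15: tick 2 -> clock=17.
Op 16: tick 1 -> clock=18.
Op 17: tick 2 -> clock=20.
Op 18: insert b.com -> 10.0.0.3 (expiry=20+5=25). clock=20
Op 19: tick 2 -> clock=22.
Op 20: insert b.com -> 10.0.0.2 (expiry=22+4=26). clock=22
Op 21: insert a.com -> 10.0.0.2 (expiry=22+2=24). clock=22
Op 22: insert b.com -> 10.0.0.2 (expiry=22+7=29). clock=22
Op 23: tick 2 -> clock=24. purged={a.com}
Op 24: insert d.com -> 10.0.0.2 (expiry=24+3=27). clock=24
Op 25: tick 1 -> clock=25.
Op 26: tick 1 -> clock=26.
Op 27: tick 2 -> clock=28. purged={d.com,e.com}
Op 28: tick 2 -> clock=30. purged={b.com}
lookup d.com: not in cache (expired or never inserted)

Answer: NXDOMAIN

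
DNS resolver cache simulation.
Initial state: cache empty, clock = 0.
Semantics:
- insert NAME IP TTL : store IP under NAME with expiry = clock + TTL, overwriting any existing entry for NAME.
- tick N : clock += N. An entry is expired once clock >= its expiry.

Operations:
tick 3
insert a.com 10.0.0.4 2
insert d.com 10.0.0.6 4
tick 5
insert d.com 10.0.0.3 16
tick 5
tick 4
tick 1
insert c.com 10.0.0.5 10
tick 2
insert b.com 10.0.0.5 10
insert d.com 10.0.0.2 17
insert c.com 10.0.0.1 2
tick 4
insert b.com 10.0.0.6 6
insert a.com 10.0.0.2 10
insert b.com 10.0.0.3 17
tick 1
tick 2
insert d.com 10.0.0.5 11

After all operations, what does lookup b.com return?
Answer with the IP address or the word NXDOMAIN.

Answer: 10.0.0.3

Derivation:
Op 1: tick 3 -> clock=3.
Op 2: insert a.com -> 10.0.0.4 (expiry=3+2=5). clock=3
Op 3: insert d.com -> 10.0.0.6 (expiry=3+4=7). clock=3
Op 4: tick 5 -> clock=8. purged={a.com,d.com}
Op 5: insert d.com -> 10.0.0.3 (expiry=8+16=24). clock=8
Op 6: tick 5 -> clock=13.
Op 7: tick 4 -> clock=17.
Op 8: tick 1 -> clock=18.
Op 9: insert c.com -> 10.0.0.5 (expiry=18+10=28). clock=18
Op 10: tick 2 -> clock=20.
Op 11: insert b.com -> 10.0.0.5 (expiry=20+10=30). clock=20
Op 12: insert d.com -> 10.0.0.2 (expiry=20+17=37). clock=20
Op 13: insert c.com -> 10.0.0.1 (expiry=20+2=22). clock=20
Op 14: tick 4 -> clock=24. purged={c.com}
Op 15: insert b.com -> 10.0.0.6 (expiry=24+6=30). clock=24
Op 16: insert a.com -> 10.0.0.2 (expiry=24+10=34). clock=24
Op 17: insert b.com -> 10.0.0.3 (expiry=24+17=41). clock=24
Op 18: tick 1 -> clock=25.
Op 19: tick 2 -> clock=27.
Op 20: insert d.com -> 10.0.0.5 (expiry=27+11=38). clock=27
lookup b.com: present, ip=10.0.0.3 expiry=41 > clock=27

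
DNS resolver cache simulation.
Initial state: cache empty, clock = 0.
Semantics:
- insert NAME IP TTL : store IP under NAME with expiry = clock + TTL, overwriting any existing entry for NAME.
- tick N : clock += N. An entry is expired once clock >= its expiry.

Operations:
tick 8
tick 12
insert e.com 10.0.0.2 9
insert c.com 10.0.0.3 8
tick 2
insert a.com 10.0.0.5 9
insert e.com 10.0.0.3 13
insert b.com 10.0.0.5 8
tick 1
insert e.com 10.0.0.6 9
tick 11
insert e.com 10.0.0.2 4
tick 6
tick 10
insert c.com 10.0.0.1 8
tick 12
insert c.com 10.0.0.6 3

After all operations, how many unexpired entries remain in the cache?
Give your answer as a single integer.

Op 1: tick 8 -> clock=8.
Op 2: tick 12 -> clock=20.
Op 3: insert e.com -> 10.0.0.2 (expiry=20+9=29). clock=20
Op 4: insert c.com -> 10.0.0.3 (expiry=20+8=28). clock=20
Op 5: tick 2 -> clock=22.
Op 6: insert a.com -> 10.0.0.5 (expiry=22+9=31). clock=22
Op 7: insert e.com -> 10.0.0.3 (expiry=22+13=35). clock=22
Op 8: insert b.com -> 10.0.0.5 (expiry=22+8=30). clock=22
Op 9: tick 1 -> clock=23.
Op 10: insert e.com -> 10.0.0.6 (expiry=23+9=32). clock=23
Op 11: tick 11 -> clock=34. purged={a.com,b.com,c.com,e.com}
Op 12: insert e.com -> 10.0.0.2 (expiry=34+4=38). clock=34
Op 13: tick 6 -> clock=40. purged={e.com}
Op 14: tick 10 -> clock=50.
Op 15: insert c.com -> 10.0.0.1 (expiry=50+8=58). clock=50
Op 16: tick 12 -> clock=62. purged={c.com}
Op 17: insert c.com -> 10.0.0.6 (expiry=62+3=65). clock=62
Final cache (unexpired): {c.com} -> size=1

Answer: 1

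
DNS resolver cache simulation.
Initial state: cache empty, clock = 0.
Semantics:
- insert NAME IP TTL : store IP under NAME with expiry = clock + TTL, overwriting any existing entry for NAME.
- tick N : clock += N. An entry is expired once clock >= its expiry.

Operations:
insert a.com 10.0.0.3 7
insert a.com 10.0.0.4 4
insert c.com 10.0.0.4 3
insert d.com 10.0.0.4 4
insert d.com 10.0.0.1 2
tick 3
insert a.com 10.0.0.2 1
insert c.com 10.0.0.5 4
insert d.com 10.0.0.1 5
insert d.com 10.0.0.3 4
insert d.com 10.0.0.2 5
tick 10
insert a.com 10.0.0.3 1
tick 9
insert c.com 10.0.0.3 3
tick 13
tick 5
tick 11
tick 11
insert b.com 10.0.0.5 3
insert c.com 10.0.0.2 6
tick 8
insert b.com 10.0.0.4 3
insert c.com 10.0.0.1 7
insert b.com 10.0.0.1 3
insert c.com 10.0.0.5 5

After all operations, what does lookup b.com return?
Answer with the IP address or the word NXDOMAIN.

Answer: 10.0.0.1

Derivation:
Op 1: insert a.com -> 10.0.0.3 (expiry=0+7=7). clock=0
Op 2: insert a.com -> 10.0.0.4 (expiry=0+4=4). clock=0
Op 3: insert c.com -> 10.0.0.4 (expiry=0+3=3). clock=0
Op 4: insert d.com -> 10.0.0.4 (expiry=0+4=4). clock=0
Op 5: insert d.com -> 10.0.0.1 (expiry=0+2=2). clock=0
Op 6: tick 3 -> clock=3. purged={c.com,d.com}
Op 7: insert a.com -> 10.0.0.2 (expiry=3+1=4). clock=3
Op 8: insert c.com -> 10.0.0.5 (expiry=3+4=7). clock=3
Op 9: insert d.com -> 10.0.0.1 (expiry=3+5=8). clock=3
Op 10: insert d.com -> 10.0.0.3 (expiry=3+4=7). clock=3
Op 11: insert d.com -> 10.0.0.2 (expiry=3+5=8). clock=3
Op 12: tick 10 -> clock=13. purged={a.com,c.com,d.com}
Op 13: insert a.com -> 10.0.0.3 (expiry=13+1=14). clock=13
Op 14: tick 9 -> clock=22. purged={a.com}
Op 15: insert c.com -> 10.0.0.3 (expiry=22+3=25). clock=22
Op 16: tick 13 -> clock=35. purged={c.com}
Op 17: tick 5 -> clock=40.
Op 18: tick 11 -> clock=51.
Op 19: tick 11 -> clock=62.
Op 20: insert b.com -> 10.0.0.5 (expiry=62+3=65). clock=62
Op 21: insert c.com -> 10.0.0.2 (expiry=62+6=68). clock=62
Op 22: tick 8 -> clock=70. purged={b.com,c.com}
Op 23: insert b.com -> 10.0.0.4 (expiry=70+3=73). clock=70
Op 24: insert c.com -> 10.0.0.1 (expiry=70+7=77). clock=70
Op 25: insert b.com -> 10.0.0.1 (expiry=70+3=73). clock=70
Op 26: insert c.com -> 10.0.0.5 (expiry=70+5=75). clock=70
lookup b.com: present, ip=10.0.0.1 expiry=73 > clock=70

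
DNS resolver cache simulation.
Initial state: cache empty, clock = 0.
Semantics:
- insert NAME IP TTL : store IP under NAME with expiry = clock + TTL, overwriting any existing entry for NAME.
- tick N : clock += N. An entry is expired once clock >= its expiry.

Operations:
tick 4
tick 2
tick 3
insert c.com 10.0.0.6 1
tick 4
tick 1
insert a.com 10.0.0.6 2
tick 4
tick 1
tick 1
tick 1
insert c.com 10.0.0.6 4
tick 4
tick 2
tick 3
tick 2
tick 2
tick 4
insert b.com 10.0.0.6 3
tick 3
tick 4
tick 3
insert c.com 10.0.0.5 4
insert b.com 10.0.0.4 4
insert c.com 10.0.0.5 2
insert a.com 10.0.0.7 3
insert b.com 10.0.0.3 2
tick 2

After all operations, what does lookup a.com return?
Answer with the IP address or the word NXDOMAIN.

Op 1: tick 4 -> clock=4.
Op 2: tick 2 -> clock=6.
Op 3: tick 3 -> clock=9.
Op 4: insert c.com -> 10.0.0.6 (expiry=9+1=10). clock=9
Op 5: tick 4 -> clock=13. purged={c.com}
Op 6: tick 1 -> clock=14.
Op 7: insert a.com -> 10.0.0.6 (expiry=14+2=16). clock=14
Op 8: tick 4 -> clock=18. purged={a.com}
Op 9: tick 1 -> clock=19.
Op 10: tick 1 -> clock=20.
Op 11: tick 1 -> clock=21.
Op 12: insert c.com -> 10.0.0.6 (expiry=21+4=25). clock=21
Op 13: tick 4 -> clock=25. purged={c.com}
Op 14: tick 2 -> clock=27.
Op 15: tick 3 -> clock=30.
Op 16: tick 2 -> clock=32.
Op 17: tick 2 -> clock=34.
Op 18: tick 4 -> clock=38.
Op 19: insert b.com -> 10.0.0.6 (expiry=38+3=41). clock=38
Op 20: tick 3 -> clock=41. purged={b.com}
Op 21: tick 4 -> clock=45.
Op 22: tick 3 -> clock=48.
Op 23: insert c.com -> 10.0.0.5 (expiry=48+4=52). clock=48
Op 24: insert b.com -> 10.0.0.4 (expiry=48+4=52). clock=48
Op 25: insert c.com -> 10.0.0.5 (expiry=48+2=50). clock=48
Op 26: insert a.com -> 10.0.0.7 (expiry=48+3=51). clock=48
Op 27: insert b.com -> 10.0.0.3 (expiry=48+2=50). clock=48
Op 28: tick 2 -> clock=50. purged={b.com,c.com}
lookup a.com: present, ip=10.0.0.7 expiry=51 > clock=50

Answer: 10.0.0.7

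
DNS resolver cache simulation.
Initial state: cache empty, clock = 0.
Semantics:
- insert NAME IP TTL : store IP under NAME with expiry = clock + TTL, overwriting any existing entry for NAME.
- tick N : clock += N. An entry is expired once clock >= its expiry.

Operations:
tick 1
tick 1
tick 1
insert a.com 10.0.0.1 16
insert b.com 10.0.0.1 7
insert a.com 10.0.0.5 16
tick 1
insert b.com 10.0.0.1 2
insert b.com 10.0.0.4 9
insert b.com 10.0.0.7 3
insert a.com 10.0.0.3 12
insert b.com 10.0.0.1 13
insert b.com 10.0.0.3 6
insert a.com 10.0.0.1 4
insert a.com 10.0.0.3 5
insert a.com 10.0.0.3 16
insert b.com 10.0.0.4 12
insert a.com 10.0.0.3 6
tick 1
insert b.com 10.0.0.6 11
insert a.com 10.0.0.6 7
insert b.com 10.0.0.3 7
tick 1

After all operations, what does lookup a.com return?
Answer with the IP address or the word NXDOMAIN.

Op 1: tick 1 -> clock=1.
Op 2: tick 1 -> clock=2.
Op 3: tick 1 -> clock=3.
Op 4: insert a.com -> 10.0.0.1 (expiry=3+16=19). clock=3
Op 5: insert b.com -> 10.0.0.1 (expiry=3+7=10). clock=3
Op 6: insert a.com -> 10.0.0.5 (expiry=3+16=19). clock=3
Op 7: tick 1 -> clock=4.
Op 8: insert b.com -> 10.0.0.1 (expiry=4+2=6). clock=4
Op 9: insert b.com -> 10.0.0.4 (expiry=4+9=13). clock=4
Op 10: insert b.com -> 10.0.0.7 (expiry=4+3=7). clock=4
Op 11: insert a.com -> 10.0.0.3 (expiry=4+12=16). clock=4
Op 12: insert b.com -> 10.0.0.1 (expiry=4+13=17). clock=4
Op 13: insert b.com -> 10.0.0.3 (expiry=4+6=10). clock=4
Op 14: insert a.com -> 10.0.0.1 (expiry=4+4=8). clock=4
Op 15: insert a.com -> 10.0.0.3 (expiry=4+5=9). clock=4
Op 16: insert a.com -> 10.0.0.3 (expiry=4+16=20). clock=4
Op 17: insert b.com -> 10.0.0.4 (expiry=4+12=16). clock=4
Op 18: insert a.com -> 10.0.0.3 (expiry=4+6=10). clock=4
Op 19: tick 1 -> clock=5.
Op 20: insert b.com -> 10.0.0.6 (expiry=5+11=16). clock=5
Op 21: insert a.com -> 10.0.0.6 (expiry=5+7=12). clock=5
Op 22: insert b.com -> 10.0.0.3 (expiry=5+7=12). clock=5
Op 23: tick 1 -> clock=6.
lookup a.com: present, ip=10.0.0.6 expiry=12 > clock=6

Answer: 10.0.0.6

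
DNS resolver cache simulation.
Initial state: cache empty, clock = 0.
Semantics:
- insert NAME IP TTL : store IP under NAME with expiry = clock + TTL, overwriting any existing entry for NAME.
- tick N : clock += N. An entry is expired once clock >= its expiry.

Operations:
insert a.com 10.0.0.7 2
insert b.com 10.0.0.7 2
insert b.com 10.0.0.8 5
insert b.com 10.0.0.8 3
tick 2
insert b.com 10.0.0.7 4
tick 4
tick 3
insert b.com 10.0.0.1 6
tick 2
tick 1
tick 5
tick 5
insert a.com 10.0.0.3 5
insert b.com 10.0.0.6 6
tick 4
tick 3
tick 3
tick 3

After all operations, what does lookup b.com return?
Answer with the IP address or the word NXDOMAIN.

Answer: NXDOMAIN

Derivation:
Op 1: insert a.com -> 10.0.0.7 (expiry=0+2=2). clock=0
Op 2: insert b.com -> 10.0.0.7 (expiry=0+2=2). clock=0
Op 3: insert b.com -> 10.0.0.8 (expiry=0+5=5). clock=0
Op 4: insert b.com -> 10.0.0.8 (expiry=0+3=3). clock=0
Op 5: tick 2 -> clock=2. purged={a.com}
Op 6: insert b.com -> 10.0.0.7 (expiry=2+4=6). clock=2
Op 7: tick 4 -> clock=6. purged={b.com}
Op 8: tick 3 -> clock=9.
Op 9: insert b.com -> 10.0.0.1 (expiry=9+6=15). clock=9
Op 10: tick 2 -> clock=11.
Op 11: tick 1 -> clock=12.
Op 12: tick 5 -> clock=17. purged={b.com}
Op 13: tick 5 -> clock=22.
Op 14: insert a.com -> 10.0.0.3 (expiry=22+5=27). clock=22
Op 15: insert b.com -> 10.0.0.6 (expiry=22+6=28). clock=22
Op 16: tick 4 -> clock=26.
Op 17: tick 3 -> clock=29. purged={a.com,b.com}
Op 18: tick 3 -> clock=32.
Op 19: tick 3 -> clock=35.
lookup b.com: not in cache (expired or never inserted)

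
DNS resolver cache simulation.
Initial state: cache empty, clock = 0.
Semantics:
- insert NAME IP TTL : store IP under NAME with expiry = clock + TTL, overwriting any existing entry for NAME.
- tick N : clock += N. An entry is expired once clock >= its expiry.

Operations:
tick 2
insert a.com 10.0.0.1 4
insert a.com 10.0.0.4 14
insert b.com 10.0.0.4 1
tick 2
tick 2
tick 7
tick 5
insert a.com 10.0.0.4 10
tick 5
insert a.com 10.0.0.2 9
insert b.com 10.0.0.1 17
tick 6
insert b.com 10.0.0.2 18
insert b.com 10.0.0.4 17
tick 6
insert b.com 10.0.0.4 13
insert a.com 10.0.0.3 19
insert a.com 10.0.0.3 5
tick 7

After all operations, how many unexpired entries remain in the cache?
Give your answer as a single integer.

Answer: 1

Derivation:
Op 1: tick 2 -> clock=2.
Op 2: insert a.com -> 10.0.0.1 (expiry=2+4=6). clock=2
Op 3: insert a.com -> 10.0.0.4 (expiry=2+14=16). clock=2
Op 4: insert b.com -> 10.0.0.4 (expiry=2+1=3). clock=2
Op 5: tick 2 -> clock=4. purged={b.com}
Op 6: tick 2 -> clock=6.
Op 7: tick 7 -> clock=13.
Op 8: tick 5 -> clock=18. purged={a.com}
Op 9: insert a.com -> 10.0.0.4 (expiry=18+10=28). clock=18
Op 10: tick 5 -> clock=23.
Op 11: insert a.com -> 10.0.0.2 (expiry=23+9=32). clock=23
Op 12: insert b.com -> 10.0.0.1 (expiry=23+17=40). clock=23
Op 13: tick 6 -> clock=29.
Op 14: insert b.com -> 10.0.0.2 (expiry=29+18=47). clock=29
Op 15: insert b.com -> 10.0.0.4 (expiry=29+17=46). clock=29
Op 16: tick 6 -> clock=35. purged={a.com}
Op 17: insert b.com -> 10.0.0.4 (expiry=35+13=48). clock=35
Op 18: insert a.com -> 10.0.0.3 (expiry=35+19=54). clock=35
Op 19: insert a.com -> 10.0.0.3 (expiry=35+5=40). clock=35
Op 20: tick 7 -> clock=42. purged={a.com}
Final cache (unexpired): {b.com} -> size=1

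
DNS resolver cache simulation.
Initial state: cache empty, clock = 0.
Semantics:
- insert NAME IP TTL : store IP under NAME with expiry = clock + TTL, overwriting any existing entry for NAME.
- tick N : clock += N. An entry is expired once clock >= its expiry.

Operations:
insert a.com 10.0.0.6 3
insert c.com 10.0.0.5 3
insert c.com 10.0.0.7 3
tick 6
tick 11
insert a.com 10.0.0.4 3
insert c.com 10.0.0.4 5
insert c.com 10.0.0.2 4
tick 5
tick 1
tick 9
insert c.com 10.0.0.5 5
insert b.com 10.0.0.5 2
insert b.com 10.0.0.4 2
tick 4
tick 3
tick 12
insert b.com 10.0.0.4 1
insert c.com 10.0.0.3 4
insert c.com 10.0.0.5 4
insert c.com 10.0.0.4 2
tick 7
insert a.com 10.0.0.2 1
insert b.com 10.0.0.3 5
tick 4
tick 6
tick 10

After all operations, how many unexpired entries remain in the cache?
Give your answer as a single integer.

Answer: 0

Derivation:
Op 1: insert a.com -> 10.0.0.6 (expiry=0+3=3). clock=0
Op 2: insert c.com -> 10.0.0.5 (expiry=0+3=3). clock=0
Op 3: insert c.com -> 10.0.0.7 (expiry=0+3=3). clock=0
Op 4: tick 6 -> clock=6. purged={a.com,c.com}
Op 5: tick 11 -> clock=17.
Op 6: insert a.com -> 10.0.0.4 (expiry=17+3=20). clock=17
Op 7: insert c.com -> 10.0.0.4 (expiry=17+5=22). clock=17
Op 8: insert c.com -> 10.0.0.2 (expiry=17+4=21). clock=17
Op 9: tick 5 -> clock=22. purged={a.com,c.com}
Op 10: tick 1 -> clock=23.
Op 11: tick 9 -> clock=32.
Op 12: insert c.com -> 10.0.0.5 (expiry=32+5=37). clock=32
Op 13: insert b.com -> 10.0.0.5 (expiry=32+2=34). clock=32
Op 14: insert b.com -> 10.0.0.4 (expiry=32+2=34). clock=32
Op 15: tick 4 -> clock=36. purged={b.com}
Op 16: tick 3 -> clock=39. purged={c.com}
Op 17: tick 12 -> clock=51.
Op 18: insert b.com -> 10.0.0.4 (expiry=51+1=52). clock=51
Op 19: insert c.com -> 10.0.0.3 (expiry=51+4=55). clock=51
Op 20: insert c.com -> 10.0.0.5 (expiry=51+4=55). clock=51
Op 21: insert c.com -> 10.0.0.4 (expiry=51+2=53). clock=51
Op 22: tick 7 -> clock=58. purged={b.com,c.com}
Op 23: insert a.com -> 10.0.0.2 (expiry=58+1=59). clock=58
Op 24: insert b.com -> 10.0.0.3 (expiry=58+5=63). clock=58
Op 25: tick 4 -> clock=62. purged={a.com}
Op 26: tick 6 -> clock=68. purged={b.com}
Op 27: tick 10 -> clock=78.
Final cache (unexpired): {} -> size=0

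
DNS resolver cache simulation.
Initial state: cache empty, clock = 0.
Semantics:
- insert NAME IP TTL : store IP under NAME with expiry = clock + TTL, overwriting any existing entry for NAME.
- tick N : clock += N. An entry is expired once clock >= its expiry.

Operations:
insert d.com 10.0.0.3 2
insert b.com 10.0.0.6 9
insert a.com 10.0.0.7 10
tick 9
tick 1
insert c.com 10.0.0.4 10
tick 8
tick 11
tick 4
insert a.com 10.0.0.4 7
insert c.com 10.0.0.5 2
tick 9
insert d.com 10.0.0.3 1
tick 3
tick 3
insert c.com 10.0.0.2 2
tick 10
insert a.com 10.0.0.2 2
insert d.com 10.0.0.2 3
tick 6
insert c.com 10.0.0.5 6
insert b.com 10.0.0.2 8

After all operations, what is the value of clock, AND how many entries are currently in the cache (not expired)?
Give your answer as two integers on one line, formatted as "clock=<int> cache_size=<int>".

Answer: clock=64 cache_size=2

Derivation:
Op 1: insert d.com -> 10.0.0.3 (expiry=0+2=2). clock=0
Op 2: insert b.com -> 10.0.0.6 (expiry=0+9=9). clock=0
Op 3: insert a.com -> 10.0.0.7 (expiry=0+10=10). clock=0
Op 4: tick 9 -> clock=9. purged={b.com,d.com}
Op 5: tick 1 -> clock=10. purged={a.com}
Op 6: insert c.com -> 10.0.0.4 (expiry=10+10=20). clock=10
Op 7: tick 8 -> clock=18.
Op 8: tick 11 -> clock=29. purged={c.com}
Op 9: tick 4 -> clock=33.
Op 10: insert a.com -> 10.0.0.4 (expiry=33+7=40). clock=33
Op 11: insert c.com -> 10.0.0.5 (expiry=33+2=35). clock=33
Op 12: tick 9 -> clock=42. purged={a.com,c.com}
Op 13: insert d.com -> 10.0.0.3 (expiry=42+1=43). clock=42
Op 14: tick 3 -> clock=45. purged={d.com}
Op 15: tick 3 -> clock=48.
Op 16: insert c.com -> 10.0.0.2 (expiry=48+2=50). clock=48
Op 17: tick 10 -> clock=58. purged={c.com}
Op 18: insert a.com -> 10.0.0.2 (expiry=58+2=60). clock=58
Op 19: insert d.com -> 10.0.0.2 (expiry=58+3=61). clock=58
Op 20: tick 6 -> clock=64. purged={a.com,d.com}
Op 21: insert c.com -> 10.0.0.5 (expiry=64+6=70). clock=64
Op 22: insert b.com -> 10.0.0.2 (expiry=64+8=72). clock=64
Final clock = 64
Final cache (unexpired): {b.com,c.com} -> size=2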